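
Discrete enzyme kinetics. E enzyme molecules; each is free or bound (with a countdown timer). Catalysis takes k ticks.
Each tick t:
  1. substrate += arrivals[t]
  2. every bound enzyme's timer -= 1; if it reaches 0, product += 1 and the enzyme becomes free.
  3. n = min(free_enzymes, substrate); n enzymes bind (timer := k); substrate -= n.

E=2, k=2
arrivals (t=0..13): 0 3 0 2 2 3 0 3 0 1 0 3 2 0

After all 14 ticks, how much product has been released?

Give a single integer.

Answer: 12

Derivation:
t=0: arr=0 -> substrate=0 bound=0 product=0
t=1: arr=3 -> substrate=1 bound=2 product=0
t=2: arr=0 -> substrate=1 bound=2 product=0
t=3: arr=2 -> substrate=1 bound=2 product=2
t=4: arr=2 -> substrate=3 bound=2 product=2
t=5: arr=3 -> substrate=4 bound=2 product=4
t=6: arr=0 -> substrate=4 bound=2 product=4
t=7: arr=3 -> substrate=5 bound=2 product=6
t=8: arr=0 -> substrate=5 bound=2 product=6
t=9: arr=1 -> substrate=4 bound=2 product=8
t=10: arr=0 -> substrate=4 bound=2 product=8
t=11: arr=3 -> substrate=5 bound=2 product=10
t=12: arr=2 -> substrate=7 bound=2 product=10
t=13: arr=0 -> substrate=5 bound=2 product=12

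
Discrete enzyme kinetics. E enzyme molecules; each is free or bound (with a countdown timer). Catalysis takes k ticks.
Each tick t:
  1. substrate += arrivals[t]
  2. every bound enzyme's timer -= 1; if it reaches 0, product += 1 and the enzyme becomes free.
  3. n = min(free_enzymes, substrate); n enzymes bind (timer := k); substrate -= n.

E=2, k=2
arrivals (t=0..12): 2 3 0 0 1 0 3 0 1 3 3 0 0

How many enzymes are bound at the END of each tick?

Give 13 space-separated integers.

Answer: 2 2 2 2 2 2 2 2 2 2 2 2 2

Derivation:
t=0: arr=2 -> substrate=0 bound=2 product=0
t=1: arr=3 -> substrate=3 bound=2 product=0
t=2: arr=0 -> substrate=1 bound=2 product=2
t=3: arr=0 -> substrate=1 bound=2 product=2
t=4: arr=1 -> substrate=0 bound=2 product=4
t=5: arr=0 -> substrate=0 bound=2 product=4
t=6: arr=3 -> substrate=1 bound=2 product=6
t=7: arr=0 -> substrate=1 bound=2 product=6
t=8: arr=1 -> substrate=0 bound=2 product=8
t=9: arr=3 -> substrate=3 bound=2 product=8
t=10: arr=3 -> substrate=4 bound=2 product=10
t=11: arr=0 -> substrate=4 bound=2 product=10
t=12: arr=0 -> substrate=2 bound=2 product=12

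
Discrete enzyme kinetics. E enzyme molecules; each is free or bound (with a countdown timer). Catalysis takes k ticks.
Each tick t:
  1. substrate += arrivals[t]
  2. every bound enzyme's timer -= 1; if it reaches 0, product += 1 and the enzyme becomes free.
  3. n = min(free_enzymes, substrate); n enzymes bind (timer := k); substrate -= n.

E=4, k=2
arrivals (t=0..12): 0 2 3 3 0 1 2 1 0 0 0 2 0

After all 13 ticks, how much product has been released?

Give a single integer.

t=0: arr=0 -> substrate=0 bound=0 product=0
t=1: arr=2 -> substrate=0 bound=2 product=0
t=2: arr=3 -> substrate=1 bound=4 product=0
t=3: arr=3 -> substrate=2 bound=4 product=2
t=4: arr=0 -> substrate=0 bound=4 product=4
t=5: arr=1 -> substrate=0 bound=3 product=6
t=6: arr=2 -> substrate=0 bound=3 product=8
t=7: arr=1 -> substrate=0 bound=3 product=9
t=8: arr=0 -> substrate=0 bound=1 product=11
t=9: arr=0 -> substrate=0 bound=0 product=12
t=10: arr=0 -> substrate=0 bound=0 product=12
t=11: arr=2 -> substrate=0 bound=2 product=12
t=12: arr=0 -> substrate=0 bound=2 product=12

Answer: 12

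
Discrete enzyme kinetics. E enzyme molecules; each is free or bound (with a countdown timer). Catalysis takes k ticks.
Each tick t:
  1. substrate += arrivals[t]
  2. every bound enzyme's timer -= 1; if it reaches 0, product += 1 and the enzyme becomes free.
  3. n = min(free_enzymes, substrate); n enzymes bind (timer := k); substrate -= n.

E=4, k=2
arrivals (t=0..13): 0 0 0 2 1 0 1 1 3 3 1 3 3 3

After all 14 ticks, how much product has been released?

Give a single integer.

Answer: 13

Derivation:
t=0: arr=0 -> substrate=0 bound=0 product=0
t=1: arr=0 -> substrate=0 bound=0 product=0
t=2: arr=0 -> substrate=0 bound=0 product=0
t=3: arr=2 -> substrate=0 bound=2 product=0
t=4: arr=1 -> substrate=0 bound=3 product=0
t=5: arr=0 -> substrate=0 bound=1 product=2
t=6: arr=1 -> substrate=0 bound=1 product=3
t=7: arr=1 -> substrate=0 bound=2 product=3
t=8: arr=3 -> substrate=0 bound=4 product=4
t=9: arr=3 -> substrate=2 bound=4 product=5
t=10: arr=1 -> substrate=0 bound=4 product=8
t=11: arr=3 -> substrate=2 bound=4 product=9
t=12: arr=3 -> substrate=2 bound=4 product=12
t=13: arr=3 -> substrate=4 bound=4 product=13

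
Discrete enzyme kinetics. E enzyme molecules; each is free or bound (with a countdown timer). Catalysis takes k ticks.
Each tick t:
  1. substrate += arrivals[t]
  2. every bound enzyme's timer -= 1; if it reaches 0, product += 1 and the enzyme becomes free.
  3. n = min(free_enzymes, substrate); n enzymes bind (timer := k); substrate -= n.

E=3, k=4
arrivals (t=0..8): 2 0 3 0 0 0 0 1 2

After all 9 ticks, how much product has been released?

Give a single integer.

t=0: arr=2 -> substrate=0 bound=2 product=0
t=1: arr=0 -> substrate=0 bound=2 product=0
t=2: arr=3 -> substrate=2 bound=3 product=0
t=3: arr=0 -> substrate=2 bound=3 product=0
t=4: arr=0 -> substrate=0 bound=3 product=2
t=5: arr=0 -> substrate=0 bound=3 product=2
t=6: arr=0 -> substrate=0 bound=2 product=3
t=7: arr=1 -> substrate=0 bound=3 product=3
t=8: arr=2 -> substrate=0 bound=3 product=5

Answer: 5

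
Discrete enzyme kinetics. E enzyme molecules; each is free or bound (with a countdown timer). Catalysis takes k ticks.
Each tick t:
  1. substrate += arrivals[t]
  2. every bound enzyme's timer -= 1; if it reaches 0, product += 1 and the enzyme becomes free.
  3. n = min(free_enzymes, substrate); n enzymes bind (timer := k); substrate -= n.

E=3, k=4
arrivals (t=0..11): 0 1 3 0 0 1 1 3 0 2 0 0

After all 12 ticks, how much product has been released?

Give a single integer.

t=0: arr=0 -> substrate=0 bound=0 product=0
t=1: arr=1 -> substrate=0 bound=1 product=0
t=2: arr=3 -> substrate=1 bound=3 product=0
t=3: arr=0 -> substrate=1 bound=3 product=0
t=4: arr=0 -> substrate=1 bound=3 product=0
t=5: arr=1 -> substrate=1 bound=3 product=1
t=6: arr=1 -> substrate=0 bound=3 product=3
t=7: arr=3 -> substrate=3 bound=3 product=3
t=8: arr=0 -> substrate=3 bound=3 product=3
t=9: arr=2 -> substrate=4 bound=3 product=4
t=10: arr=0 -> substrate=2 bound=3 product=6
t=11: arr=0 -> substrate=2 bound=3 product=6

Answer: 6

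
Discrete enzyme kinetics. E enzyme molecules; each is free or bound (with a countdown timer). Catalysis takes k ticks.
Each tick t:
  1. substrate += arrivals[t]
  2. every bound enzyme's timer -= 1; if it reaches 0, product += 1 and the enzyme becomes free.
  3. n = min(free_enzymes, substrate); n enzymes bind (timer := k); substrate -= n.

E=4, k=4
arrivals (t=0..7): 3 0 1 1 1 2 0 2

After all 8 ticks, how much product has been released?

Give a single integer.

Answer: 4

Derivation:
t=0: arr=3 -> substrate=0 bound=3 product=0
t=1: arr=0 -> substrate=0 bound=3 product=0
t=2: arr=1 -> substrate=0 bound=4 product=0
t=3: arr=1 -> substrate=1 bound=4 product=0
t=4: arr=1 -> substrate=0 bound=3 product=3
t=5: arr=2 -> substrate=1 bound=4 product=3
t=6: arr=0 -> substrate=0 bound=4 product=4
t=7: arr=2 -> substrate=2 bound=4 product=4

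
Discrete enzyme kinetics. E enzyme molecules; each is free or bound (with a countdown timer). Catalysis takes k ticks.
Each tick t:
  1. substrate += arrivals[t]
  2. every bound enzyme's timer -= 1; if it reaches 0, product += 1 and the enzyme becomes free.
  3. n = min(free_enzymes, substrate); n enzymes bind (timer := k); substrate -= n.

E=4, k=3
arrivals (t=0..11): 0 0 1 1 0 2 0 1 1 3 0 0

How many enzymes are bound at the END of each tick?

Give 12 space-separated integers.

t=0: arr=0 -> substrate=0 bound=0 product=0
t=1: arr=0 -> substrate=0 bound=0 product=0
t=2: arr=1 -> substrate=0 bound=1 product=0
t=3: arr=1 -> substrate=0 bound=2 product=0
t=4: arr=0 -> substrate=0 bound=2 product=0
t=5: arr=2 -> substrate=0 bound=3 product=1
t=6: arr=0 -> substrate=0 bound=2 product=2
t=7: arr=1 -> substrate=0 bound=3 product=2
t=8: arr=1 -> substrate=0 bound=2 product=4
t=9: arr=3 -> substrate=1 bound=4 product=4
t=10: arr=0 -> substrate=0 bound=4 product=5
t=11: arr=0 -> substrate=0 bound=3 product=6

Answer: 0 0 1 2 2 3 2 3 2 4 4 3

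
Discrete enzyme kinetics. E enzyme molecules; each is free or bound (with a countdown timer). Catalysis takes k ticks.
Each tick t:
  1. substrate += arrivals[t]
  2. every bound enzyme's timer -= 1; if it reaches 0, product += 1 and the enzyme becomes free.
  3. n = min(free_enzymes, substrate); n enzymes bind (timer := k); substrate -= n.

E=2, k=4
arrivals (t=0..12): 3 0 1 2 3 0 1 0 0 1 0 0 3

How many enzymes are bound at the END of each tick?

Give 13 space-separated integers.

Answer: 2 2 2 2 2 2 2 2 2 2 2 2 2

Derivation:
t=0: arr=3 -> substrate=1 bound=2 product=0
t=1: arr=0 -> substrate=1 bound=2 product=0
t=2: arr=1 -> substrate=2 bound=2 product=0
t=3: arr=2 -> substrate=4 bound=2 product=0
t=4: arr=3 -> substrate=5 bound=2 product=2
t=5: arr=0 -> substrate=5 bound=2 product=2
t=6: arr=1 -> substrate=6 bound=2 product=2
t=7: arr=0 -> substrate=6 bound=2 product=2
t=8: arr=0 -> substrate=4 bound=2 product=4
t=9: arr=1 -> substrate=5 bound=2 product=4
t=10: arr=0 -> substrate=5 bound=2 product=4
t=11: arr=0 -> substrate=5 bound=2 product=4
t=12: arr=3 -> substrate=6 bound=2 product=6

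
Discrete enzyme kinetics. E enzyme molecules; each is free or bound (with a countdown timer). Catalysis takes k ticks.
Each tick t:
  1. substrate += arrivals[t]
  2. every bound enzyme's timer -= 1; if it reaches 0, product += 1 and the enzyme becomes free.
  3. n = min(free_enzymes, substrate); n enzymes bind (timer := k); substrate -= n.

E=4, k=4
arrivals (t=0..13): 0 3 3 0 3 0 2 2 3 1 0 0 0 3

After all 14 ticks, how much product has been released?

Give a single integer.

t=0: arr=0 -> substrate=0 bound=0 product=0
t=1: arr=3 -> substrate=0 bound=3 product=0
t=2: arr=3 -> substrate=2 bound=4 product=0
t=3: arr=0 -> substrate=2 bound=4 product=0
t=4: arr=3 -> substrate=5 bound=4 product=0
t=5: arr=0 -> substrate=2 bound=4 product=3
t=6: arr=2 -> substrate=3 bound=4 product=4
t=7: arr=2 -> substrate=5 bound=4 product=4
t=8: arr=3 -> substrate=8 bound=4 product=4
t=9: arr=1 -> substrate=6 bound=4 product=7
t=10: arr=0 -> substrate=5 bound=4 product=8
t=11: arr=0 -> substrate=5 bound=4 product=8
t=12: arr=0 -> substrate=5 bound=4 product=8
t=13: arr=3 -> substrate=5 bound=4 product=11

Answer: 11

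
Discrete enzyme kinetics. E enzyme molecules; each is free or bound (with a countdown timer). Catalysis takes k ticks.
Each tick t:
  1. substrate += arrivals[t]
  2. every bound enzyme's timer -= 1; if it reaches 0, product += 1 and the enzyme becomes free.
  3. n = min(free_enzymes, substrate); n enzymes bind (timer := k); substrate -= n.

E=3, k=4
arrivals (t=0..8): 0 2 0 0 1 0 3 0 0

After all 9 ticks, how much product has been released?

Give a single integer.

t=0: arr=0 -> substrate=0 bound=0 product=0
t=1: arr=2 -> substrate=0 bound=2 product=0
t=2: arr=0 -> substrate=0 bound=2 product=0
t=3: arr=0 -> substrate=0 bound=2 product=0
t=4: arr=1 -> substrate=0 bound=3 product=0
t=5: arr=0 -> substrate=0 bound=1 product=2
t=6: arr=3 -> substrate=1 bound=3 product=2
t=7: arr=0 -> substrate=1 bound=3 product=2
t=8: arr=0 -> substrate=0 bound=3 product=3

Answer: 3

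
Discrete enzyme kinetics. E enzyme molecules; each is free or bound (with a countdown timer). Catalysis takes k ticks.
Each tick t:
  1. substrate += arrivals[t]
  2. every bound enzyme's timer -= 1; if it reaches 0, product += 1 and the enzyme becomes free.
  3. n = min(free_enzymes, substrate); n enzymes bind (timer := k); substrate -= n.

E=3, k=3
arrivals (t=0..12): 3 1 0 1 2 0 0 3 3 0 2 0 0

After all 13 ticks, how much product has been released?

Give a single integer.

t=0: arr=3 -> substrate=0 bound=3 product=0
t=1: arr=1 -> substrate=1 bound=3 product=0
t=2: arr=0 -> substrate=1 bound=3 product=0
t=3: arr=1 -> substrate=0 bound=2 product=3
t=4: arr=2 -> substrate=1 bound=3 product=3
t=5: arr=0 -> substrate=1 bound=3 product=3
t=6: arr=0 -> substrate=0 bound=2 product=5
t=7: arr=3 -> substrate=1 bound=3 product=6
t=8: arr=3 -> substrate=4 bound=3 product=6
t=9: arr=0 -> substrate=3 bound=3 product=7
t=10: arr=2 -> substrate=3 bound=3 product=9
t=11: arr=0 -> substrate=3 bound=3 product=9
t=12: arr=0 -> substrate=2 bound=3 product=10

Answer: 10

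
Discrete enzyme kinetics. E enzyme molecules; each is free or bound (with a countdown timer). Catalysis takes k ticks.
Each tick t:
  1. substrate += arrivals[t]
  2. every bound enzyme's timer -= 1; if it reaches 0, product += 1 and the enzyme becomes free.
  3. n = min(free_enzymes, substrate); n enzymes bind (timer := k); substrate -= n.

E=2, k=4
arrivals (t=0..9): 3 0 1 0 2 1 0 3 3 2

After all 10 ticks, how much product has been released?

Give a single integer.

t=0: arr=3 -> substrate=1 bound=2 product=0
t=1: arr=0 -> substrate=1 bound=2 product=0
t=2: arr=1 -> substrate=2 bound=2 product=0
t=3: arr=0 -> substrate=2 bound=2 product=0
t=4: arr=2 -> substrate=2 bound=2 product=2
t=5: arr=1 -> substrate=3 bound=2 product=2
t=6: arr=0 -> substrate=3 bound=2 product=2
t=7: arr=3 -> substrate=6 bound=2 product=2
t=8: arr=3 -> substrate=7 bound=2 product=4
t=9: arr=2 -> substrate=9 bound=2 product=4

Answer: 4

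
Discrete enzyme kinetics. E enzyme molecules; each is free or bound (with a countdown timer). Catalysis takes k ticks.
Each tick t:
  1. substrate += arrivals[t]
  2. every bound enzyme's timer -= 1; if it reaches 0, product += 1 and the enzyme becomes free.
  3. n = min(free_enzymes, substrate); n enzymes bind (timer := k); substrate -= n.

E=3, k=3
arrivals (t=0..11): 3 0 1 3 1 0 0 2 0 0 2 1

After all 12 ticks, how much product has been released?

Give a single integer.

t=0: arr=3 -> substrate=0 bound=3 product=0
t=1: arr=0 -> substrate=0 bound=3 product=0
t=2: arr=1 -> substrate=1 bound=3 product=0
t=3: arr=3 -> substrate=1 bound=3 product=3
t=4: arr=1 -> substrate=2 bound=3 product=3
t=5: arr=0 -> substrate=2 bound=3 product=3
t=6: arr=0 -> substrate=0 bound=2 product=6
t=7: arr=2 -> substrate=1 bound=3 product=6
t=8: arr=0 -> substrate=1 bound=3 product=6
t=9: arr=0 -> substrate=0 bound=2 product=8
t=10: arr=2 -> substrate=0 bound=3 product=9
t=11: arr=1 -> substrate=1 bound=3 product=9

Answer: 9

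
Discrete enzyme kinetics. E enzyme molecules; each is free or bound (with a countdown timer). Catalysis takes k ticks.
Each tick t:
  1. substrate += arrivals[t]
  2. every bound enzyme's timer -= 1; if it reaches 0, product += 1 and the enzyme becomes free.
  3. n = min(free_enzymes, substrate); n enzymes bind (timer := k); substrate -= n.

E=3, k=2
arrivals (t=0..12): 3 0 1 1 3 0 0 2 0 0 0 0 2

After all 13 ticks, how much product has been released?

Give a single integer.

t=0: arr=3 -> substrate=0 bound=3 product=0
t=1: arr=0 -> substrate=0 bound=3 product=0
t=2: arr=1 -> substrate=0 bound=1 product=3
t=3: arr=1 -> substrate=0 bound=2 product=3
t=4: arr=3 -> substrate=1 bound=3 product=4
t=5: arr=0 -> substrate=0 bound=3 product=5
t=6: arr=0 -> substrate=0 bound=1 product=7
t=7: arr=2 -> substrate=0 bound=2 product=8
t=8: arr=0 -> substrate=0 bound=2 product=8
t=9: arr=0 -> substrate=0 bound=0 product=10
t=10: arr=0 -> substrate=0 bound=0 product=10
t=11: arr=0 -> substrate=0 bound=0 product=10
t=12: arr=2 -> substrate=0 bound=2 product=10

Answer: 10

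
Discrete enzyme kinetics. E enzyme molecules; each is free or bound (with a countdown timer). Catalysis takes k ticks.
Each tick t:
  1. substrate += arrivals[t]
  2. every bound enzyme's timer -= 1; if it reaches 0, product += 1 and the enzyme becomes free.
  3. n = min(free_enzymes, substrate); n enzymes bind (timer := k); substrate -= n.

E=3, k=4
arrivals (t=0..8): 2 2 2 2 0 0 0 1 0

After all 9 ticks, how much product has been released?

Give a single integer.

Answer: 5

Derivation:
t=0: arr=2 -> substrate=0 bound=2 product=0
t=1: arr=2 -> substrate=1 bound=3 product=0
t=2: arr=2 -> substrate=3 bound=3 product=0
t=3: arr=2 -> substrate=5 bound=3 product=0
t=4: arr=0 -> substrate=3 bound=3 product=2
t=5: arr=0 -> substrate=2 bound=3 product=3
t=6: arr=0 -> substrate=2 bound=3 product=3
t=7: arr=1 -> substrate=3 bound=3 product=3
t=8: arr=0 -> substrate=1 bound=3 product=5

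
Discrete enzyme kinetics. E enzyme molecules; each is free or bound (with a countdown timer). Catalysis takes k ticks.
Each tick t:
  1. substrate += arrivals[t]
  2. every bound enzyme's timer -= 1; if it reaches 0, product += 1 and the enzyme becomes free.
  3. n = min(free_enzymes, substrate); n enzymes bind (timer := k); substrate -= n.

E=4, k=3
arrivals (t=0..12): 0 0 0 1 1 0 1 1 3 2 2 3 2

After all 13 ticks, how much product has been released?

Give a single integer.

Answer: 7

Derivation:
t=0: arr=0 -> substrate=0 bound=0 product=0
t=1: arr=0 -> substrate=0 bound=0 product=0
t=2: arr=0 -> substrate=0 bound=0 product=0
t=3: arr=1 -> substrate=0 bound=1 product=0
t=4: arr=1 -> substrate=0 bound=2 product=0
t=5: arr=0 -> substrate=0 bound=2 product=0
t=6: arr=1 -> substrate=0 bound=2 product=1
t=7: arr=1 -> substrate=0 bound=2 product=2
t=8: arr=3 -> substrate=1 bound=4 product=2
t=9: arr=2 -> substrate=2 bound=4 product=3
t=10: arr=2 -> substrate=3 bound=4 product=4
t=11: arr=3 -> substrate=4 bound=4 product=6
t=12: arr=2 -> substrate=5 bound=4 product=7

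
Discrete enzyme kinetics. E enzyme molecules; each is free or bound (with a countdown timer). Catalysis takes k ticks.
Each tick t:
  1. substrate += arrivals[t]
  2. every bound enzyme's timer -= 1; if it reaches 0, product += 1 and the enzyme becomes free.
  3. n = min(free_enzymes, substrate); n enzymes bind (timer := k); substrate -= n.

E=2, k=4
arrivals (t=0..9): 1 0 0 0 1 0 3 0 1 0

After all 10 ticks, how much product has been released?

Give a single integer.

Answer: 2

Derivation:
t=0: arr=1 -> substrate=0 bound=1 product=0
t=1: arr=0 -> substrate=0 bound=1 product=0
t=2: arr=0 -> substrate=0 bound=1 product=0
t=3: arr=0 -> substrate=0 bound=1 product=0
t=4: arr=1 -> substrate=0 bound=1 product=1
t=5: arr=0 -> substrate=0 bound=1 product=1
t=6: arr=3 -> substrate=2 bound=2 product=1
t=7: arr=0 -> substrate=2 bound=2 product=1
t=8: arr=1 -> substrate=2 bound=2 product=2
t=9: arr=0 -> substrate=2 bound=2 product=2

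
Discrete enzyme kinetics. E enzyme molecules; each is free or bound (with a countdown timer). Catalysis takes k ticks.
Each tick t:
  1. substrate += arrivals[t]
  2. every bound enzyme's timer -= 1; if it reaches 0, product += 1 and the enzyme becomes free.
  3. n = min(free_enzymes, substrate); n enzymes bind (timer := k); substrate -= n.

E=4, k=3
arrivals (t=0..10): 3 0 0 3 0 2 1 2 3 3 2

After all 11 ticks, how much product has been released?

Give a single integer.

t=0: arr=3 -> substrate=0 bound=3 product=0
t=1: arr=0 -> substrate=0 bound=3 product=0
t=2: arr=0 -> substrate=0 bound=3 product=0
t=3: arr=3 -> substrate=0 bound=3 product=3
t=4: arr=0 -> substrate=0 bound=3 product=3
t=5: arr=2 -> substrate=1 bound=4 product=3
t=6: arr=1 -> substrate=0 bound=3 product=6
t=7: arr=2 -> substrate=1 bound=4 product=6
t=8: arr=3 -> substrate=3 bound=4 product=7
t=9: arr=3 -> substrate=4 bound=4 product=9
t=10: arr=2 -> substrate=5 bound=4 product=10

Answer: 10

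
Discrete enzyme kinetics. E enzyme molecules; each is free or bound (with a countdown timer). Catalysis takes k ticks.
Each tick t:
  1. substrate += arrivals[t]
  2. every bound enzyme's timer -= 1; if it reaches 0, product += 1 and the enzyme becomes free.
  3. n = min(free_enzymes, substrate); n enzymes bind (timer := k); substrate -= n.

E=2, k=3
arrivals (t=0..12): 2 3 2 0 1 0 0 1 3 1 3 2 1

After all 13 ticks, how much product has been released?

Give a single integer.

Answer: 8

Derivation:
t=0: arr=2 -> substrate=0 bound=2 product=0
t=1: arr=3 -> substrate=3 bound=2 product=0
t=2: arr=2 -> substrate=5 bound=2 product=0
t=3: arr=0 -> substrate=3 bound=2 product=2
t=4: arr=1 -> substrate=4 bound=2 product=2
t=5: arr=0 -> substrate=4 bound=2 product=2
t=6: arr=0 -> substrate=2 bound=2 product=4
t=7: arr=1 -> substrate=3 bound=2 product=4
t=8: arr=3 -> substrate=6 bound=2 product=4
t=9: arr=1 -> substrate=5 bound=2 product=6
t=10: arr=3 -> substrate=8 bound=2 product=6
t=11: arr=2 -> substrate=10 bound=2 product=6
t=12: arr=1 -> substrate=9 bound=2 product=8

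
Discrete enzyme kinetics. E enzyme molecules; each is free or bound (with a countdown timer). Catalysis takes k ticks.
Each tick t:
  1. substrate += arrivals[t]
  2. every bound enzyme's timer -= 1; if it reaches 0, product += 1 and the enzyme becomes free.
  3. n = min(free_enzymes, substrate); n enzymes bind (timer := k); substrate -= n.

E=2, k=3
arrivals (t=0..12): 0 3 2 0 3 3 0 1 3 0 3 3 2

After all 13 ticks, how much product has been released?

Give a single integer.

Answer: 6

Derivation:
t=0: arr=0 -> substrate=0 bound=0 product=0
t=1: arr=3 -> substrate=1 bound=2 product=0
t=2: arr=2 -> substrate=3 bound=2 product=0
t=3: arr=0 -> substrate=3 bound=2 product=0
t=4: arr=3 -> substrate=4 bound=2 product=2
t=5: arr=3 -> substrate=7 bound=2 product=2
t=6: arr=0 -> substrate=7 bound=2 product=2
t=7: arr=1 -> substrate=6 bound=2 product=4
t=8: arr=3 -> substrate=9 bound=2 product=4
t=9: arr=0 -> substrate=9 bound=2 product=4
t=10: arr=3 -> substrate=10 bound=2 product=6
t=11: arr=3 -> substrate=13 bound=2 product=6
t=12: arr=2 -> substrate=15 bound=2 product=6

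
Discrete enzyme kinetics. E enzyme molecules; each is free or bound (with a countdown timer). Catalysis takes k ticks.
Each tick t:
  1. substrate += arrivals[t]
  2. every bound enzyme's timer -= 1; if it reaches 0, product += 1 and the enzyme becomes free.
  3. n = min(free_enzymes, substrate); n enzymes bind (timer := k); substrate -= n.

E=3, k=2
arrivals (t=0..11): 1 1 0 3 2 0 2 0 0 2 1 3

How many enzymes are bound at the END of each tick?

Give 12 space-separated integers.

Answer: 1 2 1 3 3 2 3 2 1 2 3 3

Derivation:
t=0: arr=1 -> substrate=0 bound=1 product=0
t=1: arr=1 -> substrate=0 bound=2 product=0
t=2: arr=0 -> substrate=0 bound=1 product=1
t=3: arr=3 -> substrate=0 bound=3 product=2
t=4: arr=2 -> substrate=2 bound=3 product=2
t=5: arr=0 -> substrate=0 bound=2 product=5
t=6: arr=2 -> substrate=1 bound=3 product=5
t=7: arr=0 -> substrate=0 bound=2 product=7
t=8: arr=0 -> substrate=0 bound=1 product=8
t=9: arr=2 -> substrate=0 bound=2 product=9
t=10: arr=1 -> substrate=0 bound=3 product=9
t=11: arr=3 -> substrate=1 bound=3 product=11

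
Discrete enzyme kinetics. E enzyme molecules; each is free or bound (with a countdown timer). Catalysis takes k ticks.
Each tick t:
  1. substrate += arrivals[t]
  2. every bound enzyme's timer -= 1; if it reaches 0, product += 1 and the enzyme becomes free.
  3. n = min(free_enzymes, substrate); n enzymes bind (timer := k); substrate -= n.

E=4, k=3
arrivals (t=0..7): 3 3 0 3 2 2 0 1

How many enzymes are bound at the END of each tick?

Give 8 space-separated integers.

Answer: 3 4 4 4 4 4 4 4

Derivation:
t=0: arr=3 -> substrate=0 bound=3 product=0
t=1: arr=3 -> substrate=2 bound=4 product=0
t=2: arr=0 -> substrate=2 bound=4 product=0
t=3: arr=3 -> substrate=2 bound=4 product=3
t=4: arr=2 -> substrate=3 bound=4 product=4
t=5: arr=2 -> substrate=5 bound=4 product=4
t=6: arr=0 -> substrate=2 bound=4 product=7
t=7: arr=1 -> substrate=2 bound=4 product=8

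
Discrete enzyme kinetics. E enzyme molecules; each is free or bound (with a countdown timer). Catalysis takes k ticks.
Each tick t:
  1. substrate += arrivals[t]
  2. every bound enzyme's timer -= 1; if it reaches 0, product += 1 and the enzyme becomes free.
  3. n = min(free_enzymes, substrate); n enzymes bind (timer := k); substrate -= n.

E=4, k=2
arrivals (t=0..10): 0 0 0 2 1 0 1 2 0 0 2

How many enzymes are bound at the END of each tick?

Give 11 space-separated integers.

t=0: arr=0 -> substrate=0 bound=0 product=0
t=1: arr=0 -> substrate=0 bound=0 product=0
t=2: arr=0 -> substrate=0 bound=0 product=0
t=3: arr=2 -> substrate=0 bound=2 product=0
t=4: arr=1 -> substrate=0 bound=3 product=0
t=5: arr=0 -> substrate=0 bound=1 product=2
t=6: arr=1 -> substrate=0 bound=1 product=3
t=7: arr=2 -> substrate=0 bound=3 product=3
t=8: arr=0 -> substrate=0 bound=2 product=4
t=9: arr=0 -> substrate=0 bound=0 product=6
t=10: arr=2 -> substrate=0 bound=2 product=6

Answer: 0 0 0 2 3 1 1 3 2 0 2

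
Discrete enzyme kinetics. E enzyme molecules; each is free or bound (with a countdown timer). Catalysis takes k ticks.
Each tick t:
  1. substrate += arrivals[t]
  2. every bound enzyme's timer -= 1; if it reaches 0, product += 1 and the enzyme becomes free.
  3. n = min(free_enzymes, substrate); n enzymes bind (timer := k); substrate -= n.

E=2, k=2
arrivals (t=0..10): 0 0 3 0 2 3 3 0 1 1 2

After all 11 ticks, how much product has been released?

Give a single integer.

t=0: arr=0 -> substrate=0 bound=0 product=0
t=1: arr=0 -> substrate=0 bound=0 product=0
t=2: arr=3 -> substrate=1 bound=2 product=0
t=3: arr=0 -> substrate=1 bound=2 product=0
t=4: arr=2 -> substrate=1 bound=2 product=2
t=5: arr=3 -> substrate=4 bound=2 product=2
t=6: arr=3 -> substrate=5 bound=2 product=4
t=7: arr=0 -> substrate=5 bound=2 product=4
t=8: arr=1 -> substrate=4 bound=2 product=6
t=9: arr=1 -> substrate=5 bound=2 product=6
t=10: arr=2 -> substrate=5 bound=2 product=8

Answer: 8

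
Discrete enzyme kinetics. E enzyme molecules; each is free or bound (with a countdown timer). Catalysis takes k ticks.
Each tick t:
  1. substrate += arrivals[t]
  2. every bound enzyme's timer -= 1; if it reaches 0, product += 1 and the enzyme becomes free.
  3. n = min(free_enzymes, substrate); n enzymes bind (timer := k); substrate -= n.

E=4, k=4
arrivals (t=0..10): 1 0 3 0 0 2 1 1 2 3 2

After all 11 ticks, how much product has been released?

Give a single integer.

Answer: 7

Derivation:
t=0: arr=1 -> substrate=0 bound=1 product=0
t=1: arr=0 -> substrate=0 bound=1 product=0
t=2: arr=3 -> substrate=0 bound=4 product=0
t=3: arr=0 -> substrate=0 bound=4 product=0
t=4: arr=0 -> substrate=0 bound=3 product=1
t=5: arr=2 -> substrate=1 bound=4 product=1
t=6: arr=1 -> substrate=0 bound=3 product=4
t=7: arr=1 -> substrate=0 bound=4 product=4
t=8: arr=2 -> substrate=2 bound=4 product=4
t=9: arr=3 -> substrate=4 bound=4 product=5
t=10: arr=2 -> substrate=4 bound=4 product=7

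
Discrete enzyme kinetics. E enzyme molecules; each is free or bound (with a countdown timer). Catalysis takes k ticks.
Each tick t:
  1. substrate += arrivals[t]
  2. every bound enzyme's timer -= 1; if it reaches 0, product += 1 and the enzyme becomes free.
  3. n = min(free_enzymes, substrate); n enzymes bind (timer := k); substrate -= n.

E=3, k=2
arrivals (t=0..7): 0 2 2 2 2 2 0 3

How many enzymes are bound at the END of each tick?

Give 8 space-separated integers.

t=0: arr=0 -> substrate=0 bound=0 product=0
t=1: arr=2 -> substrate=0 bound=2 product=0
t=2: arr=2 -> substrate=1 bound=3 product=0
t=3: arr=2 -> substrate=1 bound=3 product=2
t=4: arr=2 -> substrate=2 bound=3 product=3
t=5: arr=2 -> substrate=2 bound=3 product=5
t=6: arr=0 -> substrate=1 bound=3 product=6
t=7: arr=3 -> substrate=2 bound=3 product=8

Answer: 0 2 3 3 3 3 3 3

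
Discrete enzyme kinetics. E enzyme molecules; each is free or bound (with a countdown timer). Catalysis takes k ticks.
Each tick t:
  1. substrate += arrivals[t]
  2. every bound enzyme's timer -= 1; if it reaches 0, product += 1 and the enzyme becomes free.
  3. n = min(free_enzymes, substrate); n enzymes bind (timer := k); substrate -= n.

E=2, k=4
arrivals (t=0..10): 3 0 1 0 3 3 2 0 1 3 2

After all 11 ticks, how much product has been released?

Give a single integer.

t=0: arr=3 -> substrate=1 bound=2 product=0
t=1: arr=0 -> substrate=1 bound=2 product=0
t=2: arr=1 -> substrate=2 bound=2 product=0
t=3: arr=0 -> substrate=2 bound=2 product=0
t=4: arr=3 -> substrate=3 bound=2 product=2
t=5: arr=3 -> substrate=6 bound=2 product=2
t=6: arr=2 -> substrate=8 bound=2 product=2
t=7: arr=0 -> substrate=8 bound=2 product=2
t=8: arr=1 -> substrate=7 bound=2 product=4
t=9: arr=3 -> substrate=10 bound=2 product=4
t=10: arr=2 -> substrate=12 bound=2 product=4

Answer: 4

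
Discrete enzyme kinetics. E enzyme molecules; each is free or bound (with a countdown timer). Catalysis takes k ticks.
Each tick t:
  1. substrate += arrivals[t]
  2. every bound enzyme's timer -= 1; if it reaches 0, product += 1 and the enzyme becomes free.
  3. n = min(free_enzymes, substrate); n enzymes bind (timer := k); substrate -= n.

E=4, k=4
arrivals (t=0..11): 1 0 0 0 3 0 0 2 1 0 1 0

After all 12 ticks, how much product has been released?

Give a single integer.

t=0: arr=1 -> substrate=0 bound=1 product=0
t=1: arr=0 -> substrate=0 bound=1 product=0
t=2: arr=0 -> substrate=0 bound=1 product=0
t=3: arr=0 -> substrate=0 bound=1 product=0
t=4: arr=3 -> substrate=0 bound=3 product=1
t=5: arr=0 -> substrate=0 bound=3 product=1
t=6: arr=0 -> substrate=0 bound=3 product=1
t=7: arr=2 -> substrate=1 bound=4 product=1
t=8: arr=1 -> substrate=0 bound=3 product=4
t=9: arr=0 -> substrate=0 bound=3 product=4
t=10: arr=1 -> substrate=0 bound=4 product=4
t=11: arr=0 -> substrate=0 bound=3 product=5

Answer: 5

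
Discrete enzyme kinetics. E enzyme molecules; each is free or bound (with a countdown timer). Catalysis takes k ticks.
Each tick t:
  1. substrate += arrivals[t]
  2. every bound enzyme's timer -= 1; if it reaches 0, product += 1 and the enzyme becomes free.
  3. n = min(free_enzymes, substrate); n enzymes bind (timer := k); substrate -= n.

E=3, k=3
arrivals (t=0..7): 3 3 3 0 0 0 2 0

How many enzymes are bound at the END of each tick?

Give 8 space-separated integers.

t=0: arr=3 -> substrate=0 bound=3 product=0
t=1: arr=3 -> substrate=3 bound=3 product=0
t=2: arr=3 -> substrate=6 bound=3 product=0
t=3: arr=0 -> substrate=3 bound=3 product=3
t=4: arr=0 -> substrate=3 bound=3 product=3
t=5: arr=0 -> substrate=3 bound=3 product=3
t=6: arr=2 -> substrate=2 bound=3 product=6
t=7: arr=0 -> substrate=2 bound=3 product=6

Answer: 3 3 3 3 3 3 3 3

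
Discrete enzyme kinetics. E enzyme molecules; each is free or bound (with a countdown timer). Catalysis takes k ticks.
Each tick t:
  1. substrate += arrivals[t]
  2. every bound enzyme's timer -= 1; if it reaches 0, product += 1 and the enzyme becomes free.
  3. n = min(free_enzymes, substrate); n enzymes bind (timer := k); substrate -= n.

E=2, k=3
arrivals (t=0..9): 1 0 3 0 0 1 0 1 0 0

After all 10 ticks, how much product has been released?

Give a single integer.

Answer: 5

Derivation:
t=0: arr=1 -> substrate=0 bound=1 product=0
t=1: arr=0 -> substrate=0 bound=1 product=0
t=2: arr=3 -> substrate=2 bound=2 product=0
t=3: arr=0 -> substrate=1 bound=2 product=1
t=4: arr=0 -> substrate=1 bound=2 product=1
t=5: arr=1 -> substrate=1 bound=2 product=2
t=6: arr=0 -> substrate=0 bound=2 product=3
t=7: arr=1 -> substrate=1 bound=2 product=3
t=8: arr=0 -> substrate=0 bound=2 product=4
t=9: arr=0 -> substrate=0 bound=1 product=5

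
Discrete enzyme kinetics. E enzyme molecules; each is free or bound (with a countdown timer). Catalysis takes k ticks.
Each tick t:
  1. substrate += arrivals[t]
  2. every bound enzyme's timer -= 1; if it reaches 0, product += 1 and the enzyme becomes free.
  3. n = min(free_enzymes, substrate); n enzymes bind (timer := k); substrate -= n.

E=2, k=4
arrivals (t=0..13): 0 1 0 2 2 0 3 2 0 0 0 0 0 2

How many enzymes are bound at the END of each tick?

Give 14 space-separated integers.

t=0: arr=0 -> substrate=0 bound=0 product=0
t=1: arr=1 -> substrate=0 bound=1 product=0
t=2: arr=0 -> substrate=0 bound=1 product=0
t=3: arr=2 -> substrate=1 bound=2 product=0
t=4: arr=2 -> substrate=3 bound=2 product=0
t=5: arr=0 -> substrate=2 bound=2 product=1
t=6: arr=3 -> substrate=5 bound=2 product=1
t=7: arr=2 -> substrate=6 bound=2 product=2
t=8: arr=0 -> substrate=6 bound=2 product=2
t=9: arr=0 -> substrate=5 bound=2 product=3
t=10: arr=0 -> substrate=5 bound=2 product=3
t=11: arr=0 -> substrate=4 bound=2 product=4
t=12: arr=0 -> substrate=4 bound=2 product=4
t=13: arr=2 -> substrate=5 bound=2 product=5

Answer: 0 1 1 2 2 2 2 2 2 2 2 2 2 2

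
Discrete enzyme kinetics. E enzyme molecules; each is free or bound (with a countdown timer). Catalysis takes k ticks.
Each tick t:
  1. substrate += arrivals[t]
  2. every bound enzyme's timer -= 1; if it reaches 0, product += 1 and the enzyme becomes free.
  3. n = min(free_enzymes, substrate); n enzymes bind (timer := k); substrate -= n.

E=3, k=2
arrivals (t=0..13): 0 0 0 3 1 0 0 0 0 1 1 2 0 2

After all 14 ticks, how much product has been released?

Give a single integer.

Answer: 8

Derivation:
t=0: arr=0 -> substrate=0 bound=0 product=0
t=1: arr=0 -> substrate=0 bound=0 product=0
t=2: arr=0 -> substrate=0 bound=0 product=0
t=3: arr=3 -> substrate=0 bound=3 product=0
t=4: arr=1 -> substrate=1 bound=3 product=0
t=5: arr=0 -> substrate=0 bound=1 product=3
t=6: arr=0 -> substrate=0 bound=1 product=3
t=7: arr=0 -> substrate=0 bound=0 product=4
t=8: arr=0 -> substrate=0 bound=0 product=4
t=9: arr=1 -> substrate=0 bound=1 product=4
t=10: arr=1 -> substrate=0 bound=2 product=4
t=11: arr=2 -> substrate=0 bound=3 product=5
t=12: arr=0 -> substrate=0 bound=2 product=6
t=13: arr=2 -> substrate=0 bound=2 product=8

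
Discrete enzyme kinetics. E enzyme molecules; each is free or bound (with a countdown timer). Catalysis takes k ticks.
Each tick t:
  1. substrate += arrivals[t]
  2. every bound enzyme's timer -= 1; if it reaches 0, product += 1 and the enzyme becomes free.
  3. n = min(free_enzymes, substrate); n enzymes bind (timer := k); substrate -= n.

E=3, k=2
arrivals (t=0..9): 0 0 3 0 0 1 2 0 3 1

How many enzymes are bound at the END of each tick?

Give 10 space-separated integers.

Answer: 0 0 3 3 0 1 3 2 3 3

Derivation:
t=0: arr=0 -> substrate=0 bound=0 product=0
t=1: arr=0 -> substrate=0 bound=0 product=0
t=2: arr=3 -> substrate=0 bound=3 product=0
t=3: arr=0 -> substrate=0 bound=3 product=0
t=4: arr=0 -> substrate=0 bound=0 product=3
t=5: arr=1 -> substrate=0 bound=1 product=3
t=6: arr=2 -> substrate=0 bound=3 product=3
t=7: arr=0 -> substrate=0 bound=2 product=4
t=8: arr=3 -> substrate=0 bound=3 product=6
t=9: arr=1 -> substrate=1 bound=3 product=6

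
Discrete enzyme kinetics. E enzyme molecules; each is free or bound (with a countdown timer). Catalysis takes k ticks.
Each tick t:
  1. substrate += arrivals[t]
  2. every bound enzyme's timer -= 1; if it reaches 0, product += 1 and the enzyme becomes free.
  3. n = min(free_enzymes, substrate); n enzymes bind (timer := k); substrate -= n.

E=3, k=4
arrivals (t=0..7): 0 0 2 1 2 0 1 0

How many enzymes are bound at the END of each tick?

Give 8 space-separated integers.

Answer: 0 0 2 3 3 3 3 3

Derivation:
t=0: arr=0 -> substrate=0 bound=0 product=0
t=1: arr=0 -> substrate=0 bound=0 product=0
t=2: arr=2 -> substrate=0 bound=2 product=0
t=3: arr=1 -> substrate=0 bound=3 product=0
t=4: arr=2 -> substrate=2 bound=3 product=0
t=5: arr=0 -> substrate=2 bound=3 product=0
t=6: arr=1 -> substrate=1 bound=3 product=2
t=7: arr=0 -> substrate=0 bound=3 product=3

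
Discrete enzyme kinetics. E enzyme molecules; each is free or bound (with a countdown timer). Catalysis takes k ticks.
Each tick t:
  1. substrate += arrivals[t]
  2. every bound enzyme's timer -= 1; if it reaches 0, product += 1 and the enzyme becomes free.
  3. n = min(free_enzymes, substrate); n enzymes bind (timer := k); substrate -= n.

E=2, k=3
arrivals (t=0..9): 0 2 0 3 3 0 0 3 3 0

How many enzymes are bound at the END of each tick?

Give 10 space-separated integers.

Answer: 0 2 2 2 2 2 2 2 2 2

Derivation:
t=0: arr=0 -> substrate=0 bound=0 product=0
t=1: arr=2 -> substrate=0 bound=2 product=0
t=2: arr=0 -> substrate=0 bound=2 product=0
t=3: arr=3 -> substrate=3 bound=2 product=0
t=4: arr=3 -> substrate=4 bound=2 product=2
t=5: arr=0 -> substrate=4 bound=2 product=2
t=6: arr=0 -> substrate=4 bound=2 product=2
t=7: arr=3 -> substrate=5 bound=2 product=4
t=8: arr=3 -> substrate=8 bound=2 product=4
t=9: arr=0 -> substrate=8 bound=2 product=4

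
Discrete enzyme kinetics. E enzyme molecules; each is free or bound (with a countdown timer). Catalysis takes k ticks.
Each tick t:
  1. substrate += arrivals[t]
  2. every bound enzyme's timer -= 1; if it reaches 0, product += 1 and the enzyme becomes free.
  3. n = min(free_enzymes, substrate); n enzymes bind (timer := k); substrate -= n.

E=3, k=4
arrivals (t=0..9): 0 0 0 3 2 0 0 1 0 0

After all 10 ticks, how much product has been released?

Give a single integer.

t=0: arr=0 -> substrate=0 bound=0 product=0
t=1: arr=0 -> substrate=0 bound=0 product=0
t=2: arr=0 -> substrate=0 bound=0 product=0
t=3: arr=3 -> substrate=0 bound=3 product=0
t=4: arr=2 -> substrate=2 bound=3 product=0
t=5: arr=0 -> substrate=2 bound=3 product=0
t=6: arr=0 -> substrate=2 bound=3 product=0
t=7: arr=1 -> substrate=0 bound=3 product=3
t=8: arr=0 -> substrate=0 bound=3 product=3
t=9: arr=0 -> substrate=0 bound=3 product=3

Answer: 3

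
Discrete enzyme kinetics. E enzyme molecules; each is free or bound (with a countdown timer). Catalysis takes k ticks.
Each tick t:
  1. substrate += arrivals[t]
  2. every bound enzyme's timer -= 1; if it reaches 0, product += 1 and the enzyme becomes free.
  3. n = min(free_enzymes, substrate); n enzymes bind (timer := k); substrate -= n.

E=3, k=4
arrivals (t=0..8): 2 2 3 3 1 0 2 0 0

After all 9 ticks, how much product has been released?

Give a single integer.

Answer: 5

Derivation:
t=0: arr=2 -> substrate=0 bound=2 product=0
t=1: arr=2 -> substrate=1 bound=3 product=0
t=2: arr=3 -> substrate=4 bound=3 product=0
t=3: arr=3 -> substrate=7 bound=3 product=0
t=4: arr=1 -> substrate=6 bound=3 product=2
t=5: arr=0 -> substrate=5 bound=3 product=3
t=6: arr=2 -> substrate=7 bound=3 product=3
t=7: arr=0 -> substrate=7 bound=3 product=3
t=8: arr=0 -> substrate=5 bound=3 product=5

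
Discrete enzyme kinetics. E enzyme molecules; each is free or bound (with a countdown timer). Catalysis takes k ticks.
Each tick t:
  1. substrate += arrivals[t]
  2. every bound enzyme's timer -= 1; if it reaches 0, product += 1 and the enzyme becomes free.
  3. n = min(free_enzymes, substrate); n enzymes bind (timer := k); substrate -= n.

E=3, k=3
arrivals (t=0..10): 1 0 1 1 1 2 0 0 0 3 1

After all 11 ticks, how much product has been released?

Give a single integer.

Answer: 6

Derivation:
t=0: arr=1 -> substrate=0 bound=1 product=0
t=1: arr=0 -> substrate=0 bound=1 product=0
t=2: arr=1 -> substrate=0 bound=2 product=0
t=3: arr=1 -> substrate=0 bound=2 product=1
t=4: arr=1 -> substrate=0 bound=3 product=1
t=5: arr=2 -> substrate=1 bound=3 product=2
t=6: arr=0 -> substrate=0 bound=3 product=3
t=7: arr=0 -> substrate=0 bound=2 product=4
t=8: arr=0 -> substrate=0 bound=1 product=5
t=9: arr=3 -> substrate=0 bound=3 product=6
t=10: arr=1 -> substrate=1 bound=3 product=6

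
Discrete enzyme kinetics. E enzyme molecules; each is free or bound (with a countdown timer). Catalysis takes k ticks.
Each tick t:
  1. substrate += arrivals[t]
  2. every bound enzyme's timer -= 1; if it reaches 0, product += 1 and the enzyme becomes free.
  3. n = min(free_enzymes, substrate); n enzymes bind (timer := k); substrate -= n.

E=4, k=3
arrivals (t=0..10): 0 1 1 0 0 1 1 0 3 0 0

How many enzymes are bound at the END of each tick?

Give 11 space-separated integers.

Answer: 0 1 2 2 1 1 2 2 4 3 3

Derivation:
t=0: arr=0 -> substrate=0 bound=0 product=0
t=1: arr=1 -> substrate=0 bound=1 product=0
t=2: arr=1 -> substrate=0 bound=2 product=0
t=3: arr=0 -> substrate=0 bound=2 product=0
t=4: arr=0 -> substrate=0 bound=1 product=1
t=5: arr=1 -> substrate=0 bound=1 product=2
t=6: arr=1 -> substrate=0 bound=2 product=2
t=7: arr=0 -> substrate=0 bound=2 product=2
t=8: arr=3 -> substrate=0 bound=4 product=3
t=9: arr=0 -> substrate=0 bound=3 product=4
t=10: arr=0 -> substrate=0 bound=3 product=4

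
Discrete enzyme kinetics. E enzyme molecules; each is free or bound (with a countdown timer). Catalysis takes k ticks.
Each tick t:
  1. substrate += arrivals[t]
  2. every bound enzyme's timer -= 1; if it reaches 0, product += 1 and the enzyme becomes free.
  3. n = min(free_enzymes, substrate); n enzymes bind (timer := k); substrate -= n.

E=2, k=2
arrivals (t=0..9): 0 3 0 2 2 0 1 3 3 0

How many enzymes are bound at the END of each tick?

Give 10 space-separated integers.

Answer: 0 2 2 2 2 2 2 2 2 2

Derivation:
t=0: arr=0 -> substrate=0 bound=0 product=0
t=1: arr=3 -> substrate=1 bound=2 product=0
t=2: arr=0 -> substrate=1 bound=2 product=0
t=3: arr=2 -> substrate=1 bound=2 product=2
t=4: arr=2 -> substrate=3 bound=2 product=2
t=5: arr=0 -> substrate=1 bound=2 product=4
t=6: arr=1 -> substrate=2 bound=2 product=4
t=7: arr=3 -> substrate=3 bound=2 product=6
t=8: arr=3 -> substrate=6 bound=2 product=6
t=9: arr=0 -> substrate=4 bound=2 product=8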